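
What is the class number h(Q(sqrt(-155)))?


K = Q(sqrt(-155)). d mod 4 = 1, so D = disc(K) = d = -155
h(K) equals the number of primitive reduced positive-definite forms (a, b, c) = a*x^2 + b*x*y + c*y^2 with b^2 - 4ac = D,
where reduced means |b| <= a <= c, with b >= 0 whenever |b| = a or a = c, and primitive means gcd(a, b, c) = 1.
Reduced forces 3a^2 <= |D| = 155, so 1 <= a <= 7; b must have the parity of D, and c = (b^2 - D)/(4a) must be an integer >= a.
Enumerate a = 1..7, b in [-a, a]:
  a=1: (1, 1, 39)  [1]
  a=2: none
  a=3: (3, -1, 13), (3, 1, 13)  [2]
  a=4: none
  a=5: (5, 5, 9)  [1]
  a=6..7: none
Total reduced forms: 1 + 2 + 1 = 4
h = 4

4


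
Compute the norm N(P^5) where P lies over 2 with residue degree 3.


N(P^a) = p^(a*f)
= 2^(5*3)
= 2^15
= 32768

32768


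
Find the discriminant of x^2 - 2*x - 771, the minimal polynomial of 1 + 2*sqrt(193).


The element 1 + 2*sqrt(193) has minimal polynomial:
x^2 - 2*x - 771
Discriminant = (-2)^2 - 4*(-771)
= 4 + 3084
= 3088

3088


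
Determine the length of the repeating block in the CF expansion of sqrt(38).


Run the CF algorithm for sqrt(38).
a_0 = floor(sqrt(38)) = 6; set m_0=0, q_0=1.
Recurrence: m' = q*a - m,  q' = (d - m'^2)/q,  a' = floor((a_0 + m')/q').
  step 1: m=6, q=2, a=6
  step 2: m=6, q=1, a=12
a_2 = 2*a_0 = 12, so the period closes here.
sqrt(38) = [6; 6, 12]
Period length = 2

2


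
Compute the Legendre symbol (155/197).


p = 197 is prime, so compute (155/197) with the reciprocity algorithm (Jacobi-symbol steps: pull out 2s via (2/n), flip via reciprocity, reduce):
  reciprocity: (155/197) -> +(197/155)
  reduce: (42/155)
  pull out 2: (2/155) = -1  (since 155 mod 8 = 3)
  reciprocity: (21/155) -> +(155/21)
  reduce: (8/21)
  pull out 2: (2/21) = -1  (since 21 mod 8 = 5)
  pull out 2: (2/21) = -1  (since 21 mod 8 = 5)
  pull out 2: (2/21) = -1  (since 21 mod 8 = 5)
  (1/21) = 1
Product of signs = 1
(155/197) = 1

1


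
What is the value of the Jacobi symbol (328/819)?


Compute (328/819) via quadratic reciprocity:
  pull out 2: (2/819) = -1  (since 819 mod 8 = 3)
  pull out 2: (2/819) = -1  (since 819 mod 8 = 3)
  pull out 2: (2/819) = -1  (since 819 mod 8 = 3)
  reciprocity: (41/819) -> +(819/41)
  reduce: (40/41)
  pull out 2: (2/41) = +1  (since 41 mod 8 = 1)
  pull out 2: (2/41) = +1  (since 41 mod 8 = 1)
  pull out 2: (2/41) = +1  (since 41 mod 8 = 1)
  reciprocity: (5/41) -> +(41/5)
  reduce: (1/5)
  (1/5) = 1
Product of signs = -1

-1


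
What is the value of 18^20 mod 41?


p = 41 is prime and the exponent is (p-1)/2 = 20, so by Euler's criterion 18^20 = (18/41) = +1 or -1 mod 41.
Compute by square-and-multiply:
  20 = 16 + 4 (binary 10100)
  Repeated squaring mod 41: 18^1 = 18, 18^2 = 37, 18^4 = 16, 18^8 = 10, 18^16 = 18
  18^20 = 18^16 * 18^4 = 18 * 16 mod 41
    18 * 16 = 288 = 1 mod 41
  18^20 = 1 mod 41
Result 1: 18 is a quadratic residue mod 41.
18^20 mod 41 = 1

1


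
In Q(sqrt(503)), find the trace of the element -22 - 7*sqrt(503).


Tr(a + b*sqrt(d)) = (a + b*sqrt(d)) + (a - b*sqrt(d)) = 2a
= 2 * (-22)
= -44

-44


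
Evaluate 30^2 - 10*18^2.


x^2 - d*y^2
= 30^2 - 10*18^2
= 900 - 3240
= -2340

-2340


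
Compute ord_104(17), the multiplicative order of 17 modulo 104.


We want ord_104(17), the smallest k >= 1 with 17^k = 1 mod 104.
n = 104 = 2^3 * 13, phi(104) = 48; the order divides phi(n).
Divisors of 48: 1, 2, 3, 4, 6, 8, 12, 16, 24, 48
Repeated squaring mod 104: 17^1 = 17, 17^2 = 81, 17^4 = 9, 17^8 = 81, 17^16 = 9, 17^32 = 81
Test divisors in increasing order:
  k=1: 17^1 = 17 mod 104
  k=2: 17^2 = 81 mod 104
  k=3: 17^3 = 81 * 17 = 25 mod 104
  k=4: 17^4 = 9 mod 104
  k=6: 17^6 = 9 * 81 = 1 mod 104  <- first divisor giving 1
Order = 6

6


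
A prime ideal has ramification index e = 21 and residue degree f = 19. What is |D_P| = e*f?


|D_P| = e * f
= 21 * 19
= 399

399


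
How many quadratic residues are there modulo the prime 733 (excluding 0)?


For prime p, the number of non-zero quadratic residues is (p-1)/2.
= (733-1)/2
= 366

366


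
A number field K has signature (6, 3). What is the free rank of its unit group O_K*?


By Dirichlet's unit theorem:
rank = r1 + r2 - 1
= 6 + 3 - 1
= 8

8


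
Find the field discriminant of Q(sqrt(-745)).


For K = Q(sqrt(d)) with d squarefree: disc(K) = d if d = 1 mod 4, and disc(K) = 4d if d = 2 or 3 mod 4.
Here d = -745, and d mod 4 = 3.
d = 3 mod 4, not 1 (O_K = Z[sqrt(d)]), so disc(K) = 4d = 4 * (-745) = -2980

-2980


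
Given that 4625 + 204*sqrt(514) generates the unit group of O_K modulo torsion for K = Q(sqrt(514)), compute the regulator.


epsilon = 4625 + 204*sqrt(514)
= 9249.9999
R = ln(9249.9999)
= 9.1324

9.1324


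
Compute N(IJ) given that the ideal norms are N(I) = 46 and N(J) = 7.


N(IJ) = N(I) * N(J)
= 46 * 7
= 322

322


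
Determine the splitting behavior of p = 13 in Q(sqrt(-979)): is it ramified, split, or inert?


K = Q(sqrt(-979)). Since d mod 4 = 1, disc(K) = -979.
Check p | disc: -979 mod 13 = 9.
p does not divide disc. Compute Legendre symbol (d/p):
9^((13-1)/2) mod 13 = 1
(d/p) = 1, so p splits: (p) = P*P' with e=1, f=1, g=2.
Therefore p is split.

split


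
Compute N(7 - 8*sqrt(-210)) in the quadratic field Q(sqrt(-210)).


N(a + b*sqrt(d)) = a^2 - d*b^2
= (7)^2 - (-210)*(-8)^2
= 49 + 13440
= 13489

13489


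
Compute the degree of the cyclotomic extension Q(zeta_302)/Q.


The degree equals Euler's totient phi(302).
302 = 2 * 151
phi(302) = 150

150


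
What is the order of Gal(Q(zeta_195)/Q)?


|Gal(Q(zeta_195)/Q)| = phi(195)
= 96

96


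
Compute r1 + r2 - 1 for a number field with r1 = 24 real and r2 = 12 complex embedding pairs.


By Dirichlet's unit theorem:
rank = r1 + r2 - 1
= 24 + 12 - 1
= 35

35


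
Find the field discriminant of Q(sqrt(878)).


For K = Q(sqrt(d)) with d squarefree: disc(K) = d if d = 1 mod 4, and disc(K) = 4d if d = 2 or 3 mod 4.
Here d = 878, and d mod 4 = 2.
d = 2 mod 4, not 1 (O_K = Z[sqrt(d)]), so disc(K) = 4d = 4 * (878) = 3512

3512


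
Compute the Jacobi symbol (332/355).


Compute (332/355) via quadratic reciprocity:
  pull out 2: (2/355) = -1  (since 355 mod 8 = 3)
  pull out 2: (2/355) = -1  (since 355 mod 8 = 3)
  reciprocity: (83/355) -> -(355/83)
  reduce: (23/83)
  reciprocity: (23/83) -> -(83/23)
  reduce: (14/23)
  pull out 2: (2/23) = +1  (since 23 mod 8 = 7)
  reciprocity: (7/23) -> -(23/7)
  reduce: (2/7)
  pull out 2: (2/7) = +1  (since 7 mod 8 = 7)
  (1/7) = 1
Product of signs = -1

-1


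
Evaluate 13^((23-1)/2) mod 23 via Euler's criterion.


p = 23 is prime and the exponent is (p-1)/2 = 11, so by Euler's criterion 13^11 = (13/23) = +1 or -1 mod 23.
Compute by square-and-multiply:
  11 = 8 + 2 + 1 (binary 1011)
  Repeated squaring mod 23: 13^1 = 13, 13^2 = 8, 13^4 = 18, 13^8 = 2
  13^11 = 13^8 * 13^2 * 13^1 = 2 * 8 * 13 mod 23
    2 * 8 = 16 = 16 mod 23
    16 * 13 = 208 = 1 mod 23
  13^11 = 1 mod 23
Result 1: 13 is a quadratic residue mod 23.
13^11 mod 23 = 1

1


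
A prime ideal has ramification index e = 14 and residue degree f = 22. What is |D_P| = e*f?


|D_P| = e * f
= 14 * 22
= 308

308


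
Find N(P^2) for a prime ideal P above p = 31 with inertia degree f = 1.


N(P^a) = p^(a*f)
= 31^(2*1)
= 31^2
= 961

961


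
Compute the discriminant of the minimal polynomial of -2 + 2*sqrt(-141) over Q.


The element -2 + 2*sqrt(-141) has minimal polynomial:
x^2 + 4*x + 568
Discriminant = (4)^2 - 4*(568)
= 16 - 2272
= -2256

-2256


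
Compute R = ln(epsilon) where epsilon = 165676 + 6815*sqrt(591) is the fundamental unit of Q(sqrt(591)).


epsilon = 165676 + 6815*sqrt(591)
= 331352.0000
R = ln(331352.0000)
= 12.7109

12.7109


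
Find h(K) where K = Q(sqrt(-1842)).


K = Q(sqrt(-1842)). d mod 4 = 2, so D = disc(K) = 4d = -7368
h(K) equals the number of primitive reduced positive-definite forms (a, b, c) = a*x^2 + b*x*y + c*y^2 with b^2 - 4ac = D,
where reduced means |b| <= a <= c, with b >= 0 whenever |b| = a or a = c, and primitive means gcd(a, b, c) = 1.
Reduced forces 3a^2 <= |D| = 7368, so 1 <= a <= 49; b must have the parity of D, and c = (b^2 - D)/(4a) must be an integer >= a.
Enumerate a = 1..49, b in [-a, a]:
  a=1: (1, 0, 1842)  [1]
  a=2: (2, 0, 921)  [1]
  a=3: (3, 0, 614)  [1]
  a=4..5: none
  a=6: (6, 0, 307)  [1]
  a=7..12: none
  a=13: (13, -4, 142), (13, 4, 142)  [2]
  a=14..18: none
  a=19: (19, -2, 97), (19, 2, 97)  [2]
  a=20..25: none
  a=26: (26, -4, 71), (26, 4, 71)  [2]
  a=27..30: none
  a=31: (31, -14, 61), (31, 14, 61)  [2]
  a=32..37: none
  a=38: (38, -36, 57), (38, 36, 57)  [2]
  a=39: (39, -30, 53), (39, 30, 53)  [2]
  a=40..49: none
Total reduced forms: 1 + 1 + 1 + 1 + 2 + 2 + 2 + 2 + 2 + 2 = 16
h = 16

16


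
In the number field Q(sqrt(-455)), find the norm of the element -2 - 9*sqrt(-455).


N(a + b*sqrt(d)) = a^2 - d*b^2
= (-2)^2 - (-455)*(-9)^2
= 4 + 36855
= 36859

36859


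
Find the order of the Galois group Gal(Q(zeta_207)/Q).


|Gal(Q(zeta_207)/Q)| = phi(207)
= 132

132


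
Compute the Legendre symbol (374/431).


p = 431 is prime, so compute (374/431) with the reciprocity algorithm (Jacobi-symbol steps: pull out 2s via (2/n), flip via reciprocity, reduce):
  pull out 2: (2/431) = +1  (since 431 mod 8 = 7)
  reciprocity: (187/431) -> -(431/187)
  reduce: (57/187)
  reciprocity: (57/187) -> +(187/57)
  reduce: (16/57)
  pull out 2: (2/57) = +1  (since 57 mod 8 = 1)
  pull out 2: (2/57) = +1  (since 57 mod 8 = 1)
  pull out 2: (2/57) = +1  (since 57 mod 8 = 1)
  pull out 2: (2/57) = +1  (since 57 mod 8 = 1)
  (1/57) = 1
Product of signs = -1
(374/431) = -1

-1


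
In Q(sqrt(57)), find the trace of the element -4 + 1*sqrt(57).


Tr(a + b*sqrt(d)) = (a + b*sqrt(d)) + (a - b*sqrt(d)) = 2a
= 2 * (-4)
= -8

-8


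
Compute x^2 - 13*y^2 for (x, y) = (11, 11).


x^2 - d*y^2
= 11^2 - 13*11^2
= 121 - 1573
= -1452

-1452


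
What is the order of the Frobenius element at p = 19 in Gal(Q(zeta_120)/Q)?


The Frobenius at p in Gal(Q(zeta_n)/Q) = (Z/nZ)* is the class of p, so its order is ord_120(19), the smallest k >= 1 with 19^k = 1 mod 120.
n = 120 = 2^3 * 3 * 5, phi(120) = 32; the order divides phi(n).
Divisors of 32: 1, 2, 4, 8, 16, 32
Repeated squaring mod 120: 19^1 = 19, 19^2 = 1, 19^4 = 1, 19^8 = 1, 19^16 = 1, 19^32 = 1
Test divisors in increasing order:
  k=1: 19^1 = 19 mod 120
  k=2: 19^2 = 1 mod 120  <- first divisor giving 1
Order = 2

2


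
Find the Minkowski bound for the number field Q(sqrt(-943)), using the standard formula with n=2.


d = -943, d mod 4 = 1, so disc(K) = d = -943; |disc(K)| = 943
Imaginary quadratic field, so n = 2, s = r2 = 1, r1 = 0
M = (n!/n^n) * (4/pi)^s * sqrt(|disc(K)|) = (2!/2^2) * (4/pi)^1 * sqrt(943)
= 0.5 * 1.273240 * 30.708305
= 19.5495

19.5495


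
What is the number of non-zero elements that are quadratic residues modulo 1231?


For prime p, the number of non-zero quadratic residues is (p-1)/2.
= (1231-1)/2
= 615

615


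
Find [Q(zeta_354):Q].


The degree equals Euler's totient phi(354).
354 = 2 * 3 * 59
phi(354) = 116

116


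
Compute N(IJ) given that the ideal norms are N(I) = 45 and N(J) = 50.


N(IJ) = N(I) * N(J)
= 45 * 50
= 2250

2250


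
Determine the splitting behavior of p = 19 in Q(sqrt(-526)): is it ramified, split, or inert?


K = Q(sqrt(-526)). Since d mod 4 = 2, disc(K) = -2104.
Check p | disc: -2104 mod 19 = 5.
p does not divide disc. Compute Legendre symbol (d/p):
6^((19-1)/2) mod 19 = 1
(d/p) = 1, so p splits: (p) = P*P' with e=1, f=1, g=2.
Therefore p is split.

split


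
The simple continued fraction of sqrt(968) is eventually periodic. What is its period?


Run the CF algorithm for sqrt(968).
a_0 = floor(sqrt(968)) = 31; set m_0=0, q_0=1.
Recurrence: m' = q*a - m,  q' = (d - m'^2)/q,  a' = floor((a_0 + m')/q').
  step 1: m=31, q=7, a=8
  step 2: m=25, q=49, a=1
  step 3: m=24, q=8, a=6
  step 4: m=24, q=49, a=1
  step 5: m=25, q=7, a=8
  step 6: m=31, q=1, a=62
a_6 = 2*a_0 = 62, so the period closes here.
sqrt(968) = [31; 8, 1, 6, 1, 8, 62]
Period length = 6

6


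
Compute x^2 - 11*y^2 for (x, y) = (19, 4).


x^2 - d*y^2
= 19^2 - 11*4^2
= 361 - 176
= 185

185


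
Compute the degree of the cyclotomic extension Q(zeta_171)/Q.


The degree equals Euler's totient phi(171).
171 = 3^2 * 19
phi(171) = 108

108


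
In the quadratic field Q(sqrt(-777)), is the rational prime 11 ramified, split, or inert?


K = Q(sqrt(-777)). Since d mod 4 = 3, disc(K) = -3108.
Check p | disc: -3108 mod 11 = 5.
p does not divide disc. Compute Legendre symbol (d/p):
4^((11-1)/2) mod 11 = 1
(d/p) = 1, so p splits: (p) = P*P' with e=1, f=1, g=2.
Therefore p is split.

split


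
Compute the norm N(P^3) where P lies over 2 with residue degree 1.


N(P^a) = p^(a*f)
= 2^(3*1)
= 2^3
= 8

8


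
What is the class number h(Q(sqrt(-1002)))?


K = Q(sqrt(-1002)). d mod 4 = 2, so D = disc(K) = 4d = -4008
h(K) equals the number of primitive reduced positive-definite forms (a, b, c) = a*x^2 + b*x*y + c*y^2 with b^2 - 4ac = D,
where reduced means |b| <= a <= c, with b >= 0 whenever |b| = a or a = c, and primitive means gcd(a, b, c) = 1.
Reduced forces 3a^2 <= |D| = 4008, so 1 <= a <= 36; b must have the parity of D, and c = (b^2 - D)/(4a) must be an integer >= a.
Enumerate a = 1..36, b in [-a, a]:
  a=1: (1, 0, 1002)  [1]
  a=2: (2, 0, 501)  [1]
  a=3: (3, 0, 334)  [1]
  a=4..5: none
  a=6: (6, 0, 167)  [1]
  a=7..12: none
  a=13: (13, -10, 79), (13, 10, 79)  [2]
  a=14..16: none
  a=17: (17, -2, 59), (17, 2, 59)  [2]
  a=18: none
  a=19: (19, -18, 57), (19, 18, 57)  [2]
  a=20..25: none
  a=26: (26, -16, 41), (26, 16, 41)  [2]
  a=27..28: none
  a=29: (29, -20, 38), (29, 20, 38)  [2]
  a=30..33: none
  a=34: (34, -32, 37), (34, 32, 37)  [2]
  a=35..36: none
Total reduced forms: 1 + 1 + 1 + 1 + 2 + 2 + 2 + 2 + 2 + 2 = 16
h = 16

16


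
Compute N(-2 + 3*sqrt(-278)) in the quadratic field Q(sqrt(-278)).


N(a + b*sqrt(d)) = a^2 - d*b^2
= (-2)^2 - (-278)*(3)^2
= 4 + 2502
= 2506

2506


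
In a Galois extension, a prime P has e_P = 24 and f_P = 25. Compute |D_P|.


|D_P| = e * f
= 24 * 25
= 600

600


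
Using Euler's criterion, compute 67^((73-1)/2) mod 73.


p = 73 is prime and the exponent is (p-1)/2 = 36, so by Euler's criterion 67^36 = (67/73) = +1 or -1 mod 73.
Compute by square-and-multiply:
  36 = 32 + 4 (binary 100100)
  Repeated squaring mod 73: 67^1 = 67, 67^2 = 36, 67^4 = 55, 67^8 = 32, 67^16 = 2, 67^32 = 4
  67^36 = 67^32 * 67^4 = 4 * 55 mod 73
    4 * 55 = 220 = 1 mod 73
  67^36 = 1 mod 73
Result 1: 67 is a quadratic residue mod 73.
67^36 mod 73 = 1

1


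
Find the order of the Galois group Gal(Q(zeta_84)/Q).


|Gal(Q(zeta_84)/Q)| = phi(84)
= 24

24


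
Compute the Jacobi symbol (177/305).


Compute (177/305) via quadratic reciprocity:
  reciprocity: (177/305) -> +(305/177)
  reduce: (128/177)
  pull out 2: (2/177) = +1  (since 177 mod 8 = 1)
  pull out 2: (2/177) = +1  (since 177 mod 8 = 1)
  pull out 2: (2/177) = +1  (since 177 mod 8 = 1)
  pull out 2: (2/177) = +1  (since 177 mod 8 = 1)
  pull out 2: (2/177) = +1  (since 177 mod 8 = 1)
  pull out 2: (2/177) = +1  (since 177 mod 8 = 1)
  pull out 2: (2/177) = +1  (since 177 mod 8 = 1)
  (1/177) = 1
Product of signs = 1

1


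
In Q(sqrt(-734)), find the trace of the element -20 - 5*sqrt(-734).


Tr(a + b*sqrt(d)) = (a + b*sqrt(d)) + (a - b*sqrt(d)) = 2a
= 2 * (-20)
= -40

-40


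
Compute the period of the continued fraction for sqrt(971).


Run the CF algorithm for sqrt(971).
a_0 = floor(sqrt(971)) = 31; set m_0=0, q_0=1.
Recurrence: m' = q*a - m,  q' = (d - m'^2)/q,  a' = floor((a_0 + m')/q').
  step 1: m=31, q=10, a=6
  step 2: m=29, q=13, a=4
  step 3: m=23, q=34, a=1
  step 4: m=11, q=25, a=1
  step 5: m=14, q=31, a=1
  step 6: m=17, q=22, a=2
  step 7: m=27, q=11, a=5
  step 8: m=28, q=17, a=3
  step 9: m=23, q=26, a=2
  step 10: m=29, q=5, a=12
  step 11: m=31, q=2, a=31
  step 12: m=31, q=5, a=12
  step 13: m=29, q=26, a=2
  step 14: m=23, q=17, a=3
  step 15: m=28, q=11, a=5
  step 16: m=27, q=22, a=2
  step 17: m=17, q=31, a=1
  step 18: m=14, q=25, a=1
  step 19: m=11, q=34, a=1
  step 20: m=23, q=13, a=4
  step 21: m=29, q=10, a=6
  step 22: m=31, q=1, a=62
a_22 = 2*a_0 = 62, so the period closes here.
sqrt(971) = [31; 6, 4, 1, 1, 1, 2, 5, 3, 2, 12, 31, 12, 2, 3, 5, 2, 1, 1, 1, 4, 6, 62]
Period length = 22

22


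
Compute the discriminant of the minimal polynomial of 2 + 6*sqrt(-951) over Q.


The element 2 + 6*sqrt(-951) has minimal polynomial:
x^2 - 4*x + 34240
Discriminant = (-4)^2 - 4*(34240)
= 16 - 136960
= -136944

-136944


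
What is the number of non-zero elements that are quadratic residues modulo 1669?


For prime p, the number of non-zero quadratic residues is (p-1)/2.
= (1669-1)/2
= 834

834


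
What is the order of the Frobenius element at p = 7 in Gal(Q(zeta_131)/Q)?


The Frobenius at p in Gal(Q(zeta_n)/Q) = (Z/nZ)* is the class of p, so its order is ord_131(7), the smallest k >= 1 with 7^k = 1 mod 131.
n = 131 = 131, phi(131) = 130; the order divides phi(n).
Divisors of 130: 1, 2, 5, 10, 13, 26, 65, 130
Repeated squaring mod 131: 7^1 = 7, 7^2 = 49, 7^4 = 43, 7^8 = 15, 7^16 = 94, 7^32 = 59, 7^64 = 75, 7^128 = 123
Test divisors in increasing order:
  k=1: 7^1 = 7 mod 131
  k=2: 7^2 = 49 mod 131
  k=5: 7^5 = 43 * 7 = 39 mod 131
  k=10: 7^10 = 15 * 49 = 80 mod 131
  k=13: 7^13 = 15 * 43 * 7 = 61 mod 131
  k=26: 7^26 = 94 * 15 * 49 = 53 mod 131
  k=65: 7^65 = 75 * 7 = 1 mod 131  <- first divisor giving 1
Order = 65

65


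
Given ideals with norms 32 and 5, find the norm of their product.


N(IJ) = N(I) * N(J)
= 32 * 5
= 160

160


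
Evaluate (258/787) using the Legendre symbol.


p = 787 is prime, so compute (258/787) with the reciprocity algorithm (Jacobi-symbol steps: pull out 2s via (2/n), flip via reciprocity, reduce):
  pull out 2: (2/787) = -1  (since 787 mod 8 = 3)
  reciprocity: (129/787) -> +(787/129)
  reduce: (13/129)
  reciprocity: (13/129) -> +(129/13)
  reduce: (12/13)
  pull out 2: (2/13) = -1  (since 13 mod 8 = 5)
  pull out 2: (2/13) = -1  (since 13 mod 8 = 5)
  reciprocity: (3/13) -> +(13/3)
  reduce: (1/3)
  (1/3) = 1
Product of signs = -1
(258/787) = -1

-1


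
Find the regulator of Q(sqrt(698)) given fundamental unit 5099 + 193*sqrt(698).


epsilon = 5099 + 193*sqrt(698)
= 10198.0001
R = ln(10198.0001)
= 9.2299

9.2299


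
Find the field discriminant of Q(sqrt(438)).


For K = Q(sqrt(d)) with d squarefree: disc(K) = d if d = 1 mod 4, and disc(K) = 4d if d = 2 or 3 mod 4.
Here d = 438, and d mod 4 = 2.
d = 2 mod 4, not 1 (O_K = Z[sqrt(d)]), so disc(K) = 4d = 4 * (438) = 1752

1752


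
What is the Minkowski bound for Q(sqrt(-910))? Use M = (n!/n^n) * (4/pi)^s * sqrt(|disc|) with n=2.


d = -910, d mod 4 = 2, so disc(K) = 4d = -3640; |disc(K)| = 3640
Imaginary quadratic field, so n = 2, s = r2 = 1, r1 = 0
M = (n!/n^n) * (4/pi)^s * sqrt(|disc(K)|) = (2!/2^2) * (4/pi)^1 * sqrt(3640)
= 0.5 * 1.273240 * 60.332413
= 38.4088

38.4088


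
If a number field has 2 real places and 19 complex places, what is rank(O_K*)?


By Dirichlet's unit theorem:
rank = r1 + r2 - 1
= 2 + 19 - 1
= 20

20


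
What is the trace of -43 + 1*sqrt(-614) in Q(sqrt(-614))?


Tr(a + b*sqrt(d)) = (a + b*sqrt(d)) + (a - b*sqrt(d)) = 2a
= 2 * (-43)
= -86

-86


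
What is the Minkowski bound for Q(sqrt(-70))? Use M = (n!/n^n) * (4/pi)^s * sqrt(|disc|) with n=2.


d = -70, d mod 4 = 2, so disc(K) = 4d = -280; |disc(K)| = 280
Imaginary quadratic field, so n = 2, s = r2 = 1, r1 = 0
M = (n!/n^n) * (4/pi)^s * sqrt(|disc(K)|) = (2!/2^2) * (4/pi)^1 * sqrt(280)
= 0.5 * 1.273240 * 16.733201
= 10.6527

10.6527


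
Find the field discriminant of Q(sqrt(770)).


For K = Q(sqrt(d)) with d squarefree: disc(K) = d if d = 1 mod 4, and disc(K) = 4d if d = 2 or 3 mod 4.
Here d = 770, and d mod 4 = 2.
d = 2 mod 4, not 1 (O_K = Z[sqrt(d)]), so disc(K) = 4d = 4 * (770) = 3080

3080


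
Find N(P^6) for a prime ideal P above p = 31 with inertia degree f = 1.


N(P^a) = p^(a*f)
= 31^(6*1)
= 31^6
= 887503681

887503681


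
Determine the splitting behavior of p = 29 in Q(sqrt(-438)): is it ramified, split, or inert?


K = Q(sqrt(-438)). Since d mod 4 = 2, disc(K) = -1752.
Check p | disc: -1752 mod 29 = 17.
p does not divide disc. Compute Legendre symbol (d/p):
26^((29-1)/2) mod 29 = -1
(d/p) = -1, so p is inert: (p) stays prime with e=1, f=2, g=1.
Therefore p is inert.

inert


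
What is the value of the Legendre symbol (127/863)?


p = 863 is prime, so compute (127/863) with the reciprocity algorithm (Jacobi-symbol steps: pull out 2s via (2/n), flip via reciprocity, reduce):
  reciprocity: (127/863) -> -(863/127)
  reduce: (101/127)
  reciprocity: (101/127) -> +(127/101)
  reduce: (26/101)
  pull out 2: (2/101) = -1  (since 101 mod 8 = 5)
  reciprocity: (13/101) -> +(101/13)
  reduce: (10/13)
  pull out 2: (2/13) = -1  (since 13 mod 8 = 5)
  reciprocity: (5/13) -> +(13/5)
  reduce: (3/5)
  reciprocity: (3/5) -> +(5/3)
  reduce: (2/3)
  pull out 2: (2/3) = -1  (since 3 mod 8 = 3)
  (1/3) = 1
Product of signs = 1
(127/863) = 1

1


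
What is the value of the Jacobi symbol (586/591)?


Compute (586/591) via quadratic reciprocity:
  pull out 2: (2/591) = +1  (since 591 mod 8 = 7)
  reciprocity: (293/591) -> +(591/293)
  reduce: (5/293)
  reciprocity: (5/293) -> +(293/5)
  reduce: (3/5)
  reciprocity: (3/5) -> +(5/3)
  reduce: (2/3)
  pull out 2: (2/3) = -1  (since 3 mod 8 = 3)
  (1/3) = 1
Product of signs = -1

-1


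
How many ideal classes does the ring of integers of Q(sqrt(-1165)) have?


K = Q(sqrt(-1165)). d mod 4 = 3, so D = disc(K) = 4d = -4660
h(K) equals the number of primitive reduced positive-definite forms (a, b, c) = a*x^2 + b*x*y + c*y^2 with b^2 - 4ac = D,
where reduced means |b| <= a <= c, with b >= 0 whenever |b| = a or a = c, and primitive means gcd(a, b, c) = 1.
Reduced forces 3a^2 <= |D| = 4660, so 1 <= a <= 39; b must have the parity of D, and c = (b^2 - D)/(4a) must be an integer >= a.
Enumerate a = 1..39, b in [-a, a]:
  a=1: (1, 0, 1165)  [1]
  a=2: (2, 2, 583)  [1]
  a=3..4: none
  a=5: (5, 0, 233)  [1]
  a=6: none
  a=7: (7, -4, 167), (7, 4, 167)  [2]
  a=8..9: none
  a=10: (10, 10, 119)  [1]
  a=11: (11, -2, 106), (11, 2, 106)  [2]
  a=12..13: none
  a=14: (14, -10, 85), (14, 10, 85)  [2]
  a=15..16: none
  a=17: (17, -10, 70), (17, 10, 70)  [2]
  a=18..21: none
  a=22: (22, -2, 53), (22, 2, 53)  [2]
  a=23: (23, -20, 55), (23, 20, 55)  [2]
  a=24..28: none
  a=29: (29, -26, 46), (29, 26, 46)  [2]
  a=30..33: none
  a=34: (34, -10, 35), (34, 10, 35)  [2]
  a=35..39: none
Total reduced forms: 1 + 1 + 1 + 2 + 1 + 2 + 2 + 2 + 2 + 2 + 2 + 2 = 20
h = 20

20


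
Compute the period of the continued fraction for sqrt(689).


Run the CF algorithm for sqrt(689).
a_0 = floor(sqrt(689)) = 26; set m_0=0, q_0=1.
Recurrence: m' = q*a - m,  q' = (d - m'^2)/q,  a' = floor((a_0 + m')/q').
  step 1: m=26, q=13, a=4
  step 2: m=26, q=1, a=52
a_2 = 2*a_0 = 52, so the period closes here.
sqrt(689) = [26; 4, 52]
Period length = 2

2


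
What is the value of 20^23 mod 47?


p = 47 is prime and the exponent is (p-1)/2 = 23, so by Euler's criterion 20^23 = (20/47) = +1 or -1 mod 47.
Compute by square-and-multiply:
  23 = 16 + 4 + 2 + 1 (binary 10111)
  Repeated squaring mod 47: 20^1 = 20, 20^2 = 24, 20^4 = 12, 20^8 = 3, 20^16 = 9
  20^23 = 20^16 * 20^4 * 20^2 * 20^1 = 9 * 12 * 24 * 20 mod 47
    9 * 12 = 108 = 14 mod 47
    14 * 24 = 336 = 7 mod 47
    7 * 20 = 140 = 46 mod 47
  20^23 = 46 mod 47
Result 46 = p - 1 = -1 mod 47: 20 is a quadratic non-residue mod 47. As a residue in [0, p-1] the value is 46.
20^23 mod 47 = 46

46


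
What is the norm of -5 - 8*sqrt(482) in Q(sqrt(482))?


N(a + b*sqrt(d)) = a^2 - d*b^2
= (-5)^2 - (482)*(-8)^2
= 25 - 30848
= -30823

-30823


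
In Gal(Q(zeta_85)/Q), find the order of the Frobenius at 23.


The Frobenius at p in Gal(Q(zeta_n)/Q) = (Z/nZ)* is the class of p, so its order is ord_85(23), the smallest k >= 1 with 23^k = 1 mod 85.
n = 85 = 5 * 17, phi(85) = 64; the order divides phi(n).
Divisors of 64: 1, 2, 4, 8, 16, 32, 64
Repeated squaring mod 85: 23^1 = 23, 23^2 = 19, 23^4 = 21, 23^8 = 16, 23^16 = 1, 23^32 = 1, 23^64 = 1
Test divisors in increasing order:
  k=1: 23^1 = 23 mod 85
  k=2: 23^2 = 19 mod 85
  k=4: 23^4 = 21 mod 85
  k=8: 23^8 = 16 mod 85
  k=16: 23^16 = 1 mod 85  <- first divisor giving 1
Order = 16

16


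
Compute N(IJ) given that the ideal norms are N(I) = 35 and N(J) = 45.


N(IJ) = N(I) * N(J)
= 35 * 45
= 1575

1575


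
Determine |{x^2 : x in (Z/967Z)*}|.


For prime p, the number of non-zero quadratic residues is (p-1)/2.
= (967-1)/2
= 483

483


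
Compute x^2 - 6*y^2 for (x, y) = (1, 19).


x^2 - d*y^2
= 1^2 - 6*19^2
= 1 - 2166
= -2165

-2165


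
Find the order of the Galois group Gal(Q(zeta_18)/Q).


|Gal(Q(zeta_18)/Q)| = phi(18)
= 6

6


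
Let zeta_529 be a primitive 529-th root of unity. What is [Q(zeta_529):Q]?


The degree equals Euler's totient phi(529).
529 = 23^2
phi(529) = 506

506


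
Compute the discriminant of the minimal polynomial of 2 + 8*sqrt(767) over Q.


The element 2 + 8*sqrt(767) has minimal polynomial:
x^2 - 4*x - 49084
Discriminant = (-4)^2 - 4*(-49084)
= 16 + 196336
= 196352

196352


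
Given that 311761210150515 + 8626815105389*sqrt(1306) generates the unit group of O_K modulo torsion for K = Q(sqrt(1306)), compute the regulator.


epsilon = 311761210150515 + 8626815105389*sqrt(1306)
= 6.2352e+14
R = ln(6.2352e+14)
= 34.0664

34.0664


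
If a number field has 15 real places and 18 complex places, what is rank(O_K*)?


By Dirichlet's unit theorem:
rank = r1 + r2 - 1
= 15 + 18 - 1
= 32

32


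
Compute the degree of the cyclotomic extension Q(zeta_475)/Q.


The degree equals Euler's totient phi(475).
475 = 5^2 * 19
phi(475) = 360

360


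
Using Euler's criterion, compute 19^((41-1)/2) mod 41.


p = 41 is prime and the exponent is (p-1)/2 = 20, so by Euler's criterion 19^20 = (19/41) = +1 or -1 mod 41.
Compute by square-and-multiply:
  20 = 16 + 4 (binary 10100)
  Repeated squaring mod 41: 19^1 = 19, 19^2 = 33, 19^4 = 23, 19^8 = 37, 19^16 = 16
  19^20 = 19^16 * 19^4 = 16 * 23 mod 41
    16 * 23 = 368 = 40 mod 41
  19^20 = 40 mod 41
Result 40 = p - 1 = -1 mod 41: 19 is a quadratic non-residue mod 41. As a residue in [0, p-1] the value is 40.
19^20 mod 41 = 40

40


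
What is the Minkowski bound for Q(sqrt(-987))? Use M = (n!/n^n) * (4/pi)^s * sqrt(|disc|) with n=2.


d = -987, d mod 4 = 1, so disc(K) = d = -987; |disc(K)| = 987
Imaginary quadratic field, so n = 2, s = r2 = 1, r1 = 0
M = (n!/n^n) * (4/pi)^s * sqrt(|disc(K)|) = (2!/2^2) * (4/pi)^1 * sqrt(987)
= 0.5 * 1.273240 * 31.416556
= 20.0004

20.0004


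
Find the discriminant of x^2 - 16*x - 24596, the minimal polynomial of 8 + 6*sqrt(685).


The element 8 + 6*sqrt(685) has minimal polynomial:
x^2 - 16*x - 24596
Discriminant = (-16)^2 - 4*(-24596)
= 256 + 98384
= 98640

98640


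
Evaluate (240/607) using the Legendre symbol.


p = 607 is prime, so compute (240/607) with the reciprocity algorithm (Jacobi-symbol steps: pull out 2s via (2/n), flip via reciprocity, reduce):
  pull out 2: (2/607) = +1  (since 607 mod 8 = 7)
  pull out 2: (2/607) = +1  (since 607 mod 8 = 7)
  pull out 2: (2/607) = +1  (since 607 mod 8 = 7)
  pull out 2: (2/607) = +1  (since 607 mod 8 = 7)
  reciprocity: (15/607) -> -(607/15)
  reduce: (7/15)
  reciprocity: (7/15) -> -(15/7)
  reduce: (1/7)
  (1/7) = 1
Product of signs = 1
(240/607) = 1

1


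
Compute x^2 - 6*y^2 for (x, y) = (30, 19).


x^2 - d*y^2
= 30^2 - 6*19^2
= 900 - 2166
= -1266

-1266


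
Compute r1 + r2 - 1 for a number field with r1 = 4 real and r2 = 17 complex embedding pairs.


By Dirichlet's unit theorem:
rank = r1 + r2 - 1
= 4 + 17 - 1
= 20

20


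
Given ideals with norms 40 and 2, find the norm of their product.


N(IJ) = N(I) * N(J)
= 40 * 2
= 80

80


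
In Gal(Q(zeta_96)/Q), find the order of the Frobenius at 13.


The Frobenius at p in Gal(Q(zeta_n)/Q) = (Z/nZ)* is the class of p, so its order is ord_96(13), the smallest k >= 1 with 13^k = 1 mod 96.
n = 96 = 2^5 * 3, phi(96) = 32; the order divides phi(n).
Divisors of 32: 1, 2, 4, 8, 16, 32
Repeated squaring mod 96: 13^1 = 13, 13^2 = 73, 13^4 = 49, 13^8 = 1, 13^16 = 1, 13^32 = 1
Test divisors in increasing order:
  k=1: 13^1 = 13 mod 96
  k=2: 13^2 = 73 mod 96
  k=4: 13^4 = 49 mod 96
  k=8: 13^8 = 1 mod 96  <- first divisor giving 1
Order = 8

8


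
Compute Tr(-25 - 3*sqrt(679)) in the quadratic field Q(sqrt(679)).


Tr(a + b*sqrt(d)) = (a + b*sqrt(d)) + (a - b*sqrt(d)) = 2a
= 2 * (-25)
= -50

-50


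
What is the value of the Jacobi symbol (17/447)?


Compute (17/447) via quadratic reciprocity:
  reciprocity: (17/447) -> +(447/17)
  reduce: (5/17)
  reciprocity: (5/17) -> +(17/5)
  reduce: (2/5)
  pull out 2: (2/5) = -1  (since 5 mod 8 = 5)
  (1/5) = 1
Product of signs = -1

-1


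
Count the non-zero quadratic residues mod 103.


For prime p, the number of non-zero quadratic residues is (p-1)/2.
= (103-1)/2
= 51

51


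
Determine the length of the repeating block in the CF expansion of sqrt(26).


Run the CF algorithm for sqrt(26).
a_0 = floor(sqrt(26)) = 5; set m_0=0, q_0=1.
Recurrence: m' = q*a - m,  q' = (d - m'^2)/q,  a' = floor((a_0 + m')/q').
  step 1: m=5, q=1, a=10
a_1 = 2*a_0 = 10, so the period closes here.
sqrt(26) = [5; 10]
Period length = 1

1


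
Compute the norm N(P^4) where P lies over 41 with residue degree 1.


N(P^a) = p^(a*f)
= 41^(4*1)
= 41^4
= 2825761

2825761


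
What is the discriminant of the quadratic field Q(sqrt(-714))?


For K = Q(sqrt(d)) with d squarefree: disc(K) = d if d = 1 mod 4, and disc(K) = 4d if d = 2 or 3 mod 4.
Here d = -714, and d mod 4 = 2.
d = 2 mod 4, not 1 (O_K = Z[sqrt(d)]), so disc(K) = 4d = 4 * (-714) = -2856

-2856


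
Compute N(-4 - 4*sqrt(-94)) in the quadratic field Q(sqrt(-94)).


N(a + b*sqrt(d)) = a^2 - d*b^2
= (-4)^2 - (-94)*(-4)^2
= 16 + 1504
= 1520

1520


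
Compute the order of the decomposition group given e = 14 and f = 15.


|D_P| = e * f
= 14 * 15
= 210

210


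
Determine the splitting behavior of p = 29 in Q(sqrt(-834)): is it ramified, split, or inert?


K = Q(sqrt(-834)). Since d mod 4 = 2, disc(K) = -3336.
Check p | disc: -3336 mod 29 = 28.
p does not divide disc. Compute Legendre symbol (d/p):
7^((29-1)/2) mod 29 = 1
(d/p) = 1, so p splits: (p) = P*P' with e=1, f=1, g=2.
Therefore p is split.

split


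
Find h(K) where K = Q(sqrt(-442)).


K = Q(sqrt(-442)). d mod 4 = 2, so D = disc(K) = 4d = -1768
h(K) equals the number of primitive reduced positive-definite forms (a, b, c) = a*x^2 + b*x*y + c*y^2 with b^2 - 4ac = D,
where reduced means |b| <= a <= c, with b >= 0 whenever |b| = a or a = c, and primitive means gcd(a, b, c) = 1.
Reduced forces 3a^2 <= |D| = 1768, so 1 <= a <= 24; b must have the parity of D, and c = (b^2 - D)/(4a) must be an integer >= a.
Enumerate a = 1..24, b in [-a, a]:
  a=1: (1, 0, 442)  [1]
  a=2: (2, 0, 221)  [1]
  a=3..10: none
  a=11: (11, -6, 41), (11, 6, 41)  [2]
  a=12: none
  a=13: (13, 0, 34)  [1]
  a=14..16: none
  a=17: (17, 0, 26)  [1]
  a=18..21: none
  a=22: (22, -16, 23), (22, 16, 23)  [2]
  a=23..24: none
Total reduced forms: 1 + 1 + 2 + 1 + 1 + 2 = 8
h = 8

8


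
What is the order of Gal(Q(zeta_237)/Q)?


|Gal(Q(zeta_237)/Q)| = phi(237)
= 156

156


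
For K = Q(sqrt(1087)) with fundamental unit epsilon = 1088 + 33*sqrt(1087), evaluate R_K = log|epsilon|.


epsilon = 1088 + 33*sqrt(1087)
= 2175.9995
R = ln(2175.9995)
= 7.6852

7.6852


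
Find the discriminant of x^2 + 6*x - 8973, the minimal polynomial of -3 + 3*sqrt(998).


The element -3 + 3*sqrt(998) has minimal polynomial:
x^2 + 6*x - 8973
Discriminant = (6)^2 - 4*(-8973)
= 36 + 35892
= 35928

35928


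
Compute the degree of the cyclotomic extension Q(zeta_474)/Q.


The degree equals Euler's totient phi(474).
474 = 2 * 3 * 79
phi(474) = 156

156


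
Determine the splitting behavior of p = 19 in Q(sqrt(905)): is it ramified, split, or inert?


K = Q(sqrt(905)). Since d mod 4 = 1, disc(K) = 905.
Check p | disc: 905 mod 19 = 12.
p does not divide disc. Compute Legendre symbol (d/p):
12^((19-1)/2) mod 19 = -1
(d/p) = -1, so p is inert: (p) stays prime with e=1, f=2, g=1.
Therefore p is inert.

inert


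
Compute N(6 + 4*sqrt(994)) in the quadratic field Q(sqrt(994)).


N(a + b*sqrt(d)) = a^2 - d*b^2
= (6)^2 - (994)*(4)^2
= 36 - 15904
= -15868

-15868


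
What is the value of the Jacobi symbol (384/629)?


Compute (384/629) via quadratic reciprocity:
  pull out 2: (2/629) = -1  (since 629 mod 8 = 5)
  pull out 2: (2/629) = -1  (since 629 mod 8 = 5)
  pull out 2: (2/629) = -1  (since 629 mod 8 = 5)
  pull out 2: (2/629) = -1  (since 629 mod 8 = 5)
  pull out 2: (2/629) = -1  (since 629 mod 8 = 5)
  pull out 2: (2/629) = -1  (since 629 mod 8 = 5)
  pull out 2: (2/629) = -1  (since 629 mod 8 = 5)
  reciprocity: (3/629) -> +(629/3)
  reduce: (2/3)
  pull out 2: (2/3) = -1  (since 3 mod 8 = 3)
  (1/3) = 1
Product of signs = 1

1


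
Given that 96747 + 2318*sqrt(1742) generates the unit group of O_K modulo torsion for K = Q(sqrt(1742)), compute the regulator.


epsilon = 96747 + 2318*sqrt(1742)
= 193494.0000
R = ln(193494.0000)
= 12.1730

12.1730


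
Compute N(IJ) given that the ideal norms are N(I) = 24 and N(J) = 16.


N(IJ) = N(I) * N(J)
= 24 * 16
= 384

384


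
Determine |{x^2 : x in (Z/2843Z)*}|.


For prime p, the number of non-zero quadratic residues is (p-1)/2.
= (2843-1)/2
= 1421

1421


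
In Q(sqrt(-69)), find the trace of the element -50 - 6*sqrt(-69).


Tr(a + b*sqrt(d)) = (a + b*sqrt(d)) + (a - b*sqrt(d)) = 2a
= 2 * (-50)
= -100

-100


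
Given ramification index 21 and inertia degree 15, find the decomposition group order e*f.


|D_P| = e * f
= 21 * 15
= 315

315


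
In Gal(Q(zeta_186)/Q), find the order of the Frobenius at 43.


The Frobenius at p in Gal(Q(zeta_n)/Q) = (Z/nZ)* is the class of p, so its order is ord_186(43), the smallest k >= 1 with 43^k = 1 mod 186.
n = 186 = 2 * 3 * 31, phi(186) = 60; the order divides phi(n).
Divisors of 60: 1, 2, 3, 4, 5, 6, 10, 12, 15, 20, 30, 60
Repeated squaring mod 186: 43^1 = 43, 43^2 = 175, 43^4 = 121, 43^8 = 133, 43^16 = 19, 43^32 = 175
Test divisors in increasing order:
  k=1: 43^1 = 43 mod 186
  k=2: 43^2 = 175 mod 186
  k=3: 43^3 = 175 * 43 = 85 mod 186
  k=4: 43^4 = 121 mod 186
  k=5: 43^5 = 121 * 43 = 181 mod 186
  k=6: 43^6 = 121 * 175 = 157 mod 186
  k=10: 43^10 = 133 * 175 = 25 mod 186
  k=12: 43^12 = 133 * 121 = 97 mod 186
  k=15: 43^15 = 133 * 121 * 175 * 43 = 61 mod 186
  k=20: 43^20 = 19 * 121 = 67 mod 186
  k=30: 43^30 = 19 * 133 * 121 * 175 = 1 mod 186  <- first divisor giving 1
Order = 30

30


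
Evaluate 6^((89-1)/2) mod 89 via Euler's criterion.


p = 89 is prime and the exponent is (p-1)/2 = 44, so by Euler's criterion 6^44 = (6/89) = +1 or -1 mod 89.
Compute by square-and-multiply:
  44 = 32 + 8 + 4 (binary 101100)
  Repeated squaring mod 89: 6^1 = 6, 6^2 = 36, 6^4 = 50, 6^8 = 8, 6^16 = 64, 6^32 = 2
  6^44 = 6^32 * 6^8 * 6^4 = 2 * 8 * 50 mod 89
    2 * 8 = 16 = 16 mod 89
    16 * 50 = 800 = 88 mod 89
  6^44 = 88 mod 89
Result 88 = p - 1 = -1 mod 89: 6 is a quadratic non-residue mod 89. As a residue in [0, p-1] the value is 88.
6^44 mod 89 = 88

88


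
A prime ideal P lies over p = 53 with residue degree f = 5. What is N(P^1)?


N(P^a) = p^(a*f)
= 53^(1*5)
= 53^5
= 418195493

418195493


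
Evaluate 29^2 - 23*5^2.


x^2 - d*y^2
= 29^2 - 23*5^2
= 841 - 575
= 266

266


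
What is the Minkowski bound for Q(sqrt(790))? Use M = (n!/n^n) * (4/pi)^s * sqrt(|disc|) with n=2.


d = 790, d mod 4 = 2, so disc(K) = 4d = 3160; |disc(K)| = 3160
Real quadratic field, so n = 2, s = r2 = 0, r1 = 2
M = (n!/n^n) * (4/pi)^s * sqrt(|disc(K)|) = (2!/2^2) * (4/pi)^0 * sqrt(3160)
= 0.5 * 1.000000 * 56.213877
= 28.1069

28.1069


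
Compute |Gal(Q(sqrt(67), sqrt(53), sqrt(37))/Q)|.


The 3 square roots of distinct primes are multiplicatively independent over Q,
so [K:Q] = 2^3 and Gal(K/Q) is isomorphic to (Z/2Z)^3.
|Gal| = 2^3 = 8

8


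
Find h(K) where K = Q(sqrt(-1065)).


K = Q(sqrt(-1065)). d mod 4 = 3, so D = disc(K) = 4d = -4260
h(K) equals the number of primitive reduced positive-definite forms (a, b, c) = a*x^2 + b*x*y + c*y^2 with b^2 - 4ac = D,
where reduced means |b| <= a <= c, with b >= 0 whenever |b| = a or a = c, and primitive means gcd(a, b, c) = 1.
Reduced forces 3a^2 <= |D| = 4260, so 1 <= a <= 37; b must have the parity of D, and c = (b^2 - D)/(4a) must be an integer >= a.
Enumerate a = 1..37, b in [-a, a]:
  a=1: (1, 0, 1065)  [1]
  a=2: (2, 2, 533)  [1]
  a=3: (3, 0, 355)  [1]
  a=4: none
  a=5: (5, 0, 213)  [1]
  a=6: (6, 6, 179)  [1]
  a=7..9: none
  a=10: (10, 10, 109)  [1]
  a=11..12: none
  a=13: (13, -2, 82), (13, 2, 82)  [2]
  a=14: none
  a=15: (15, 0, 71)  [1]
  a=16..22: none
  a=23: (23, -8, 47), (23, 8, 47)  [2]
  a=24..25: none
  a=26: (26, -2, 41), (26, 2, 41)  [2]
  a=27..29: none
  a=30: (30, 30, 43)  [1]
  a=31: (31, -24, 39), (31, 24, 39)  [2]
  a=32..37: none
Total reduced forms: 1 + 1 + 1 + 1 + 1 + 1 + 2 + 1 + 2 + 2 + 1 + 2 = 16
h = 16

16


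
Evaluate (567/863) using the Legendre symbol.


p = 863 is prime, so compute (567/863) with the reciprocity algorithm (Jacobi-symbol steps: pull out 2s via (2/n), flip via reciprocity, reduce):
  reciprocity: (567/863) -> -(863/567)
  reduce: (296/567)
  pull out 2: (2/567) = +1  (since 567 mod 8 = 7)
  pull out 2: (2/567) = +1  (since 567 mod 8 = 7)
  pull out 2: (2/567) = +1  (since 567 mod 8 = 7)
  reciprocity: (37/567) -> +(567/37)
  reduce: (12/37)
  pull out 2: (2/37) = -1  (since 37 mod 8 = 5)
  pull out 2: (2/37) = -1  (since 37 mod 8 = 5)
  reciprocity: (3/37) -> +(37/3)
  reduce: (1/3)
  (1/3) = 1
Product of signs = -1
(567/863) = -1

-1


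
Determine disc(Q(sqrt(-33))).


For K = Q(sqrt(d)) with d squarefree: disc(K) = d if d = 1 mod 4, and disc(K) = 4d if d = 2 or 3 mod 4.
Here d = -33, and d mod 4 = 3.
d = 3 mod 4, not 1 (O_K = Z[sqrt(d)]), so disc(K) = 4d = 4 * (-33) = -132

-132


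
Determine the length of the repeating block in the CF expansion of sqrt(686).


Run the CF algorithm for sqrt(686).
a_0 = floor(sqrt(686)) = 26; set m_0=0, q_0=1.
Recurrence: m' = q*a - m,  q' = (d - m'^2)/q,  a' = floor((a_0 + m')/q').
  step 1: m=26, q=10, a=5
  step 2: m=24, q=11, a=4
  step 3: m=20, q=26, a=1
  step 4: m=6, q=25, a=1
  step 5: m=19, q=13, a=3
  step 6: m=20, q=22, a=2
  step 7: m=24, q=5, a=10
  step 8: m=26, q=2, a=26
  step 9: m=26, q=5, a=10
  step 10: m=24, q=22, a=2
  step 11: m=20, q=13, a=3
  step 12: m=19, q=25, a=1
  step 13: m=6, q=26, a=1
  step 14: m=20, q=11, a=4
  step 15: m=24, q=10, a=5
  step 16: m=26, q=1, a=52
a_16 = 2*a_0 = 52, so the period closes here.
sqrt(686) = [26; 5, 4, 1, 1, 3, 2, 10, 26, 10, 2, 3, 1, 1, 4, 5, 52]
Period length = 16

16


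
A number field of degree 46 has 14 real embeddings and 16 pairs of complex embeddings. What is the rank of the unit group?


By Dirichlet's unit theorem:
rank = r1 + r2 - 1
= 14 + 16 - 1
= 29

29


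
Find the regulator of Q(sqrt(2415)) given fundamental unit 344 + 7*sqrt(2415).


epsilon = 344 + 7*sqrt(2415)
= 687.9985
R = ln(687.9985)
= 6.5338

6.5338


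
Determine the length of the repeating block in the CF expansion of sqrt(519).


Run the CF algorithm for sqrt(519).
a_0 = floor(sqrt(519)) = 22; set m_0=0, q_0=1.
Recurrence: m' = q*a - m,  q' = (d - m'^2)/q,  a' = floor((a_0 + m')/q').
  step 1: m=22, q=35, a=1
  step 2: m=13, q=10, a=3
  step 3: m=17, q=23, a=1
  step 4: m=6, q=21, a=1
  step 5: m=15, q=14, a=2
  step 6: m=13, q=25, a=1
  step 7: m=12, q=15, a=2
  step 8: m=18, q=13, a=3
  step 9: m=21, q=6, a=7
  step 10: m=21, q=13, a=3
  step 11: m=18, q=15, a=2
  step 12: m=12, q=25, a=1
  step 13: m=13, q=14, a=2
  step 14: m=15, q=21, a=1
  step 15: m=6, q=23, a=1
  step 16: m=17, q=10, a=3
  step 17: m=13, q=35, a=1
  step 18: m=22, q=1, a=44
a_18 = 2*a_0 = 44, so the period closes here.
sqrt(519) = [22; 1, 3, 1, 1, 2, 1, 2, 3, 7, 3, 2, 1, 2, 1, 1, 3, 1, 44]
Period length = 18

18
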